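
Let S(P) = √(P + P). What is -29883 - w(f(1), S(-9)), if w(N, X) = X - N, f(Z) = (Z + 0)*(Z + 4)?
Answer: -29878 - 3*I*√2 ≈ -29878.0 - 4.2426*I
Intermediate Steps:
f(Z) = Z*(4 + Z)
S(P) = √2*√P (S(P) = √(2*P) = √2*√P)
-29883 - w(f(1), S(-9)) = -29883 - (√2*√(-9) - (4 + 1)) = -29883 - (√2*(3*I) - 5) = -29883 - (3*I*√2 - 1*5) = -29883 - (3*I*√2 - 5) = -29883 - (-5 + 3*I*√2) = -29883 + (5 - 3*I*√2) = -29878 - 3*I*√2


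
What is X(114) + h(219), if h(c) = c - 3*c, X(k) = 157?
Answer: -281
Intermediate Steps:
h(c) = -2*c
X(114) + h(219) = 157 - 2*219 = 157 - 438 = -281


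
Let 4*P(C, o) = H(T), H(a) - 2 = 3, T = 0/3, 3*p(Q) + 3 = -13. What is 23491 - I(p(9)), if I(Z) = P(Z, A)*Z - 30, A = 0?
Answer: 70583/3 ≈ 23528.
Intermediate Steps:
p(Q) = -16/3 (p(Q) = -1 + (⅓)*(-13) = -1 - 13/3 = -16/3)
T = 0 (T = 0*(⅓) = 0)
H(a) = 5 (H(a) = 2 + 3 = 5)
P(C, o) = 5/4 (P(C, o) = (¼)*5 = 5/4)
I(Z) = -30 + 5*Z/4 (I(Z) = 5*Z/4 - 30 = -30 + 5*Z/4)
23491 - I(p(9)) = 23491 - (-30 + (5/4)*(-16/3)) = 23491 - (-30 - 20/3) = 23491 - 1*(-110/3) = 23491 + 110/3 = 70583/3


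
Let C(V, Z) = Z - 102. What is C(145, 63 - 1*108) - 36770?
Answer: -36917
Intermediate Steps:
C(V, Z) = -102 + Z
C(145, 63 - 1*108) - 36770 = (-102 + (63 - 1*108)) - 36770 = (-102 + (63 - 108)) - 36770 = (-102 - 45) - 36770 = -147 - 36770 = -36917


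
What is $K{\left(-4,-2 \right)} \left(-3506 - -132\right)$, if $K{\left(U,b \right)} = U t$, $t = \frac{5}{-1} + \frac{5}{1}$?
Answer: $0$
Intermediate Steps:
$t = 0$ ($t = 5 \left(-1\right) + 5 \cdot 1 = -5 + 5 = 0$)
$K{\left(U,b \right)} = 0$ ($K{\left(U,b \right)} = U 0 = 0$)
$K{\left(-4,-2 \right)} \left(-3506 - -132\right) = 0 \left(-3506 - -132\right) = 0 \left(-3506 + 132\right) = 0 \left(-3374\right) = 0$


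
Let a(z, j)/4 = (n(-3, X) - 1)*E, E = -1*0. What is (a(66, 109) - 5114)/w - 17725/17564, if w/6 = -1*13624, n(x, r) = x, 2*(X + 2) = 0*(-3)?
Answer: -169886263/179468952 ≈ -0.94661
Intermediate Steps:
X = -2 (X = -2 + (0*(-3))/2 = -2 + (½)*0 = -2 + 0 = -2)
w = -81744 (w = 6*(-1*13624) = 6*(-13624) = -81744)
E = 0
a(z, j) = 0 (a(z, j) = 4*((-3 - 1)*0) = 4*(-4*0) = 4*0 = 0)
(a(66, 109) - 5114)/w - 17725/17564 = (0 - 5114)/(-81744) - 17725/17564 = -5114*(-1/81744) - 17725*1/17564 = 2557/40872 - 17725/17564 = -169886263/179468952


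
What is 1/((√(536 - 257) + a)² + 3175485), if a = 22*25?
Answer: 434783/1512247857962 - 825*√31/3024495715924 ≈ 2.8599e-7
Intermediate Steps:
a = 550
1/((√(536 - 257) + a)² + 3175485) = 1/((√(536 - 257) + 550)² + 3175485) = 1/((√279 + 550)² + 3175485) = 1/((3*√31 + 550)² + 3175485) = 1/((550 + 3*√31)² + 3175485) = 1/(3175485 + (550 + 3*√31)²)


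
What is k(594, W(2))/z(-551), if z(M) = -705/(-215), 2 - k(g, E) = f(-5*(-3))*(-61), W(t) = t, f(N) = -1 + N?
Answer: 36808/141 ≈ 261.05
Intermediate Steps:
k(g, E) = 856 (k(g, E) = 2 - (-1 - 5*(-3))*(-61) = 2 - (-1 + 15)*(-61) = 2 - 14*(-61) = 2 - 1*(-854) = 2 + 854 = 856)
z(M) = 141/43 (z(M) = -705*(-1/215) = 141/43)
k(594, W(2))/z(-551) = 856/(141/43) = 856*(43/141) = 36808/141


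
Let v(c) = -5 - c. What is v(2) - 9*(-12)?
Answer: 101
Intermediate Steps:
v(2) - 9*(-12) = (-5 - 1*2) - 9*(-12) = (-5 - 2) + 108 = -7 + 108 = 101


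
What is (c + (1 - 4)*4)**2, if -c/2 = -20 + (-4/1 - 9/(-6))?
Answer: 1089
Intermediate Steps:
c = 45 (c = -2*(-20 + (-4/1 - 9/(-6))) = -2*(-20 + (-4*1 - 9*(-1/6))) = -2*(-20 + (-4 + 3/2)) = -2*(-20 - 5/2) = -2*(-45/2) = 45)
(c + (1 - 4)*4)**2 = (45 + (1 - 4)*4)**2 = (45 - 3*4)**2 = (45 - 12)**2 = 33**2 = 1089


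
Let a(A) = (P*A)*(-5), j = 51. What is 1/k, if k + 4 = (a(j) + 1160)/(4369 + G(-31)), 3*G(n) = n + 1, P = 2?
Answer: -4359/16786 ≈ -0.25968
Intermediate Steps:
a(A) = -10*A (a(A) = (2*A)*(-5) = -10*A)
G(n) = 1/3 + n/3 (G(n) = (n + 1)/3 = (1 + n)/3 = 1/3 + n/3)
k = -16786/4359 (k = -4 + (-10*51 + 1160)/(4369 + (1/3 + (1/3)*(-31))) = -4 + (-510 + 1160)/(4369 + (1/3 - 31/3)) = -4 + 650/(4369 - 10) = -4 + 650/4359 = -16786/4359 ≈ -3.8509)
1/k = 1/(-16786/4359) = -4359/16786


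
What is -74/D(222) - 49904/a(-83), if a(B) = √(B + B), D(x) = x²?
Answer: -1/666 + 24952*I*√166/83 ≈ -0.0015015 + 3873.3*I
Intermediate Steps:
a(B) = √2*√B (a(B) = √(2*B) = √2*√B)
-74/D(222) - 49904/a(-83) = -74/(222²) - 49904*(-I*√166/166) = -74/49284 - 49904*(-I*√166/166) = -74*1/49284 - 49904*(-I*√166/166) = -1/666 - (-24952)*I*√166/83 = -1/666 + 24952*I*√166/83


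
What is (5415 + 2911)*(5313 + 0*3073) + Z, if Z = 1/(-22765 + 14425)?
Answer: 368928556919/8340 ≈ 4.4236e+7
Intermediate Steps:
Z = -1/8340 (Z = 1/(-8340) = -1/8340 ≈ -0.00011990)
(5415 + 2911)*(5313 + 0*3073) + Z = (5415 + 2911)*(5313 + 0*3073) - 1/8340 = 8326*(5313 + 0) - 1/8340 = 8326*5313 - 1/8340 = 44236038 - 1/8340 = 368928556919/8340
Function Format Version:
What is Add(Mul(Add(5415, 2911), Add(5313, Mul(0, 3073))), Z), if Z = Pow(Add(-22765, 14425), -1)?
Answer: Rational(368928556919, 8340) ≈ 4.4236e+7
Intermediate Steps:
Z = Rational(-1, 8340) (Z = Pow(-8340, -1) = Rational(-1, 8340) ≈ -0.00011990)
Add(Mul(Add(5415, 2911), Add(5313, Mul(0, 3073))), Z) = Add(Mul(Add(5415, 2911), Add(5313, Mul(0, 3073))), Rational(-1, 8340)) = Add(Mul(8326, Add(5313, 0)), Rational(-1, 8340)) = Add(Mul(8326, 5313), Rational(-1, 8340)) = Add(44236038, Rational(-1, 8340)) = Rational(368928556919, 8340)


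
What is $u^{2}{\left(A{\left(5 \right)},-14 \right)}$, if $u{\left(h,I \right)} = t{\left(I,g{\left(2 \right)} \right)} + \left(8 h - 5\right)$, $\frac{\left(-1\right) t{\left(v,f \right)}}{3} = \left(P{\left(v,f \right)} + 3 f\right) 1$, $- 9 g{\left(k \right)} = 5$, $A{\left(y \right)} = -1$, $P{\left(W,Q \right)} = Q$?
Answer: $\frac{361}{9} \approx 40.111$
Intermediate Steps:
$g{\left(k \right)} = - \frac{5}{9}$ ($g{\left(k \right)} = \left(- \frac{1}{9}\right) 5 = - \frac{5}{9}$)
$t{\left(v,f \right)} = - 12 f$ ($t{\left(v,f \right)} = - 3 \left(f + 3 f\right) 1 = - 3 \cdot 4 f 1 = - 3 \cdot 4 f = - 12 f$)
$u{\left(h,I \right)} = \frac{5}{3} + 8 h$ ($u{\left(h,I \right)} = \left(-12\right) \left(- \frac{5}{9}\right) + \left(8 h - 5\right) = \frac{20}{3} + \left(-5 + 8 h\right) = \frac{5}{3} + 8 h$)
$u^{2}{\left(A{\left(5 \right)},-14 \right)} = \left(\frac{5}{3} + 8 \left(-1\right)\right)^{2} = \left(\frac{5}{3} - 8\right)^{2} = \left(- \frac{19}{3}\right)^{2} = \frac{361}{9}$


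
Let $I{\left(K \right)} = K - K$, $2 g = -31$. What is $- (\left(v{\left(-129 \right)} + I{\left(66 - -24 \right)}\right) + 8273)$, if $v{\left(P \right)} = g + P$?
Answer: $- \frac{16257}{2} \approx -8128.5$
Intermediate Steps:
$g = - \frac{31}{2}$ ($g = \frac{1}{2} \left(-31\right) = - \frac{31}{2} \approx -15.5$)
$v{\left(P \right)} = - \frac{31}{2} + P$
$I{\left(K \right)} = 0$
$- (\left(v{\left(-129 \right)} + I{\left(66 - -24 \right)}\right) + 8273) = - (\left(\left(- \frac{31}{2} - 129\right) + 0\right) + 8273) = - (\left(- \frac{289}{2} + 0\right) + 8273) = - (- \frac{289}{2} + 8273) = \left(-1\right) \frac{16257}{2} = - \frac{16257}{2}$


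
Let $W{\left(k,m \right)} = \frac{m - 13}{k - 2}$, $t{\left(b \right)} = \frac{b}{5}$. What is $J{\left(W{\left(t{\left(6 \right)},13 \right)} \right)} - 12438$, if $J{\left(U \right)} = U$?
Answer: $-12438$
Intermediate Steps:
$t{\left(b \right)} = \frac{b}{5}$ ($t{\left(b \right)} = b \frac{1}{5} = \frac{b}{5}$)
$W{\left(k,m \right)} = \frac{-13 + m}{-2 + k}$
$J{\left(W{\left(t{\left(6 \right)},13 \right)} \right)} - 12438 = \frac{-13 + 13}{-2 + \frac{1}{5} \cdot 6} - 12438 = \frac{1}{-2 + \frac{6}{5}} \cdot 0 - 12438 = \frac{1}{- \frac{4}{5}} \cdot 0 - 12438 = \left(- \frac{5}{4}\right) 0 - 12438 = 0 - 12438 = -12438$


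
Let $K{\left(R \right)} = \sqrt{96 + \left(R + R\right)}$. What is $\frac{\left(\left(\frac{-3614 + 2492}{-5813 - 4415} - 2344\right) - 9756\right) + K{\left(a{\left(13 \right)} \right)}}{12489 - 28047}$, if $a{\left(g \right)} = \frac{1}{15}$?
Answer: $\frac{61878839}{79563612} - \frac{\sqrt{21630}}{233370} \approx 0.7771$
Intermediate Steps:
$a{\left(g \right)} = \frac{1}{15}$
$K{\left(R \right)} = \sqrt{96 + 2 R}$
$\frac{\left(\left(\frac{-3614 + 2492}{-5813 - 4415} - 2344\right) - 9756\right) + K{\left(a{\left(13 \right)} \right)}}{12489 - 28047} = \frac{\left(\left(\frac{-3614 + 2492}{-5813 - 4415} - 2344\right) - 9756\right) + \sqrt{96 + 2 \cdot \frac{1}{15}}}{12489 - 28047} = \frac{\left(\left(- \frac{1122}{-10228} - 2344\right) - 9756\right) + \sqrt{96 + \frac{2}{15}}}{-15558} = \left(\left(\left(\left(-1122\right) \left(- \frac{1}{10228}\right) - 2344\right) - 9756\right) + \sqrt{\frac{1442}{15}}\right) \left(- \frac{1}{15558}\right) = \left(\left(\left(\frac{561}{5114} - 2344\right) - 9756\right) + \frac{\sqrt{21630}}{15}\right) \left(- \frac{1}{15558}\right) = \left(\left(- \frac{11986655}{5114} - 9756\right) + \frac{\sqrt{21630}}{15}\right) \left(- \frac{1}{15558}\right) = \left(- \frac{61878839}{5114} + \frac{\sqrt{21630}}{15}\right) \left(- \frac{1}{15558}\right) = \frac{61878839}{79563612} - \frac{\sqrt{21630}}{233370}$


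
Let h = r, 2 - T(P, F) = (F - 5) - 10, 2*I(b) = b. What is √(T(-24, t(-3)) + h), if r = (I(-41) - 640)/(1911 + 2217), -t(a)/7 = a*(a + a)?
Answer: √152128023/1032 ≈ 11.952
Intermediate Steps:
I(b) = b/2
t(a) = -14*a² (t(a) = -7*a*(a + a) = -7*a*2*a = -14*a²)
T(P, F) = 17 - F (T(P, F) = 2 - ((F - 5) - 10) = 2 - ((-5 + F) - 10) = 2 - (-15 + F) = 2 + (15 - F) = 17 - F)
r = -1321/8256 (r = ((½)*(-41) - 640)/(1911 + 2217) = (-41/2 - 640)/4128 = -1321/2*1/4128 = -1321/8256 ≈ -0.16000)
h = -1321/8256 ≈ -0.16000
√(T(-24, t(-3)) + h) = √((17 - (-14)*(-3)²) - 1321/8256) = √((17 - (-14)*9) - 1321/8256) = √((17 - 1*(-126)) - 1321/8256) = √((17 + 126) - 1321/8256) = √(143 - 1321/8256) = √(1179287/8256) = √152128023/1032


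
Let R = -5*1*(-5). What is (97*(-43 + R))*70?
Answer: -122220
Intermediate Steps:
R = 25 (R = -5*(-5) = 25)
(97*(-43 + R))*70 = (97*(-43 + 25))*70 = (97*(-18))*70 = -1746*70 = -122220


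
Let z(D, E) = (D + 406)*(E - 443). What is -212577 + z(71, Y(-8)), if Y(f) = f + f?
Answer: -431520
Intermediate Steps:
Y(f) = 2*f
z(D, E) = (-443 + E)*(406 + D) (z(D, E) = (406 + D)*(-443 + E) = (-443 + E)*(406 + D))
-212577 + z(71, Y(-8)) = -212577 + (-179858 - 443*71 + 406*(2*(-8)) + 71*(2*(-8))) = -212577 + (-179858 - 31453 + 406*(-16) + 71*(-16)) = -212577 + (-179858 - 31453 - 6496 - 1136) = -212577 - 218943 = -431520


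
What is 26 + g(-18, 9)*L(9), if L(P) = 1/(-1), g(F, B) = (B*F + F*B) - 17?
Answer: 367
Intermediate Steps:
g(F, B) = -17 + 2*B*F (g(F, B) = (B*F + B*F) - 17 = 2*B*F - 17 = -17 + 2*B*F)
L(P) = -1
26 + g(-18, 9)*L(9) = 26 + (-17 + 2*9*(-18))*(-1) = 26 + (-17 - 324)*(-1) = 26 - 341*(-1) = 26 + 341 = 367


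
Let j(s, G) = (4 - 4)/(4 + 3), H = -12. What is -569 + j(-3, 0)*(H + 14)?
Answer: -569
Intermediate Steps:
j(s, G) = 0 (j(s, G) = 0/7 = 0*(⅐) = 0)
-569 + j(-3, 0)*(H + 14) = -569 + 0*(-12 + 14) = -569 + 0*2 = -569 + 0 = -569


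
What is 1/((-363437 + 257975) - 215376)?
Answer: -1/320838 ≈ -3.1168e-6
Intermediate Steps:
1/((-363437 + 257975) - 215376) = 1/(-105462 - 215376) = 1/(-320838) = -1/320838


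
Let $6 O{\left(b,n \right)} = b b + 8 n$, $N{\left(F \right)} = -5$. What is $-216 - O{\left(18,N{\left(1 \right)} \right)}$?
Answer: $- \frac{790}{3} \approx -263.33$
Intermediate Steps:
$O{\left(b,n \right)} = \frac{b^{2}}{6} + \frac{4 n}{3}$ ($O{\left(b,n \right)} = \frac{b b + 8 n}{6} = \frac{b^{2} + 8 n}{6} = \frac{b^{2}}{6} + \frac{4 n}{3}$)
$-216 - O{\left(18,N{\left(1 \right)} \right)} = -216 - \left(\frac{18^{2}}{6} + \frac{4}{3} \left(-5\right)\right) = -216 - \left(\frac{1}{6} \cdot 324 - \frac{20}{3}\right) = -216 - \left(54 - \frac{20}{3}\right) = -216 - \frac{142}{3} = - \frac{790}{3}$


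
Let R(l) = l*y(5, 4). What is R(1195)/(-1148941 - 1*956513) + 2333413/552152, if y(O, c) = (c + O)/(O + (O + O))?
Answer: 818749640253/193755106168 ≈ 4.2257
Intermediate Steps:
y(O, c) = (O + c)/(3*O) (y(O, c) = (O + c)/(O + 2*O) = (O + c)/((3*O)) = (O + c)*(1/(3*O)) = (O + c)/(3*O))
R(l) = 3*l/5 (R(l) = l*((1/3)*(5 + 4)/5) = l*((1/3)*(1/5)*9) = l*(3/5) = 3*l/5)
R(1195)/(-1148941 - 1*956513) + 2333413/552152 = ((3/5)*1195)/(-1148941 - 1*956513) + 2333413/552152 = 717/(-1148941 - 956513) + 2333413*(1/552152) = 717/(-2105454) + 2333413/552152 = 717*(-1/2105454) + 2333413/552152 = -239/701818 + 2333413/552152 = 818749640253/193755106168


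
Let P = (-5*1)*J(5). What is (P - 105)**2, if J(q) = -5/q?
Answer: 10000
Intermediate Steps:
P = 5 (P = (-5*1)*(-5/5) = -(-25)/5 = -5*(-1) = 5)
(P - 105)**2 = (5 - 105)**2 = (-100)**2 = 10000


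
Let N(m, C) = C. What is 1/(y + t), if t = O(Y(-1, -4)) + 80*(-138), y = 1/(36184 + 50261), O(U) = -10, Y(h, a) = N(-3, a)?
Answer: -86445/955217249 ≈ -9.0498e-5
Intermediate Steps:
Y(h, a) = a
y = 1/86445 ≈ 1.1568e-5
t = -11050 (t = -10 + 80*(-138) = -10 - 11040 = -11050)
1/(y + t) = 1/(1/86445 - 11050) = 1/(-955217249/86445) = -86445/955217249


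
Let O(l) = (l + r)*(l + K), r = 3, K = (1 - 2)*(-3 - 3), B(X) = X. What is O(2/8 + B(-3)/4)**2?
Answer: 3025/16 ≈ 189.06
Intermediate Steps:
K = 6 (K = -1*(-6) = 6)
O(l) = (3 + l)*(6 + l) (O(l) = (l + 3)*(l + 6) = (3 + l)*(6 + l))
O(2/8 + B(-3)/4)**2 = (18 + (2/8 - 3/4)**2 + 9*(2/8 - 3/4))**2 = (18 + (2*(1/8) - 3*1/4)**2 + 9*(2*(1/8) - 3*1/4))**2 = (18 + (1/4 - 3/4)**2 + 9*(1/4 - 3/4))**2 = (18 + (-1/2)**2 + 9*(-1/2))**2 = (18 + 1/4 - 9/2)**2 = (55/4)**2 = 3025/16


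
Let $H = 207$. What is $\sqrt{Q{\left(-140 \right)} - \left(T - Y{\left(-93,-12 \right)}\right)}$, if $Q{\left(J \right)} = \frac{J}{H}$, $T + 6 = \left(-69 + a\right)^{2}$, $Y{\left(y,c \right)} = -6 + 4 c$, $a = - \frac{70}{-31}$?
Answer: $\frac{i \sqrt{20603412949}}{2139} \approx 67.106 i$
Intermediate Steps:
$a = \frac{70}{31}$ ($a = \left(-70\right) \left(- \frac{1}{31}\right) = \frac{70}{31} \approx 2.2581$)
$T = \frac{4274995}{961}$ ($T = -6 + \left(-69 + \frac{70}{31}\right)^{2} = -6 + \left(- \frac{2069}{31}\right)^{2} = -6 + \frac{4280761}{961} = \frac{4274995}{961} \approx 4448.5$)
$Q{\left(J \right)} = \frac{J}{207}$
$\sqrt{Q{\left(-140 \right)} - \left(T - Y{\left(-93,-12 \right)}\right)} = \sqrt{\frac{1}{207} \left(-140\right) + \left(\left(-6 + 4 \left(-12\right)\right) - \frac{4274995}{961}\right)} = \sqrt{- \frac{140}{207} - \frac{4326889}{961}} = \sqrt{- \frac{895800563}{198927}} = \frac{i \sqrt{20603412949}}{2139}$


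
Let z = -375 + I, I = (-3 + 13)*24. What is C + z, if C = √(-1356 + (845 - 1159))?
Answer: -135 + I*√1670 ≈ -135.0 + 40.866*I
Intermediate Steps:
I = 240 (I = 10*24 = 240)
C = I*√1670 (C = √(-1356 - 314) = √(-1670) = I*√1670 ≈ 40.866*I)
z = -135 (z = -375 + 240 = -135)
C + z = I*√1670 - 135 = -135 + I*√1670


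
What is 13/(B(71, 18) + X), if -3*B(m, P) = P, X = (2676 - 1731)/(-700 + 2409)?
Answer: -22217/9309 ≈ -2.3866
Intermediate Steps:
X = 945/1709 ≈ 0.55295
B(m, P) = -P/3
13/(B(71, 18) + X) = 13/(-1/3*18 + 945/1709) = 13/(-6 + 945/1709) = 13/(-9309/1709) = -1709/9309*13 = -22217/9309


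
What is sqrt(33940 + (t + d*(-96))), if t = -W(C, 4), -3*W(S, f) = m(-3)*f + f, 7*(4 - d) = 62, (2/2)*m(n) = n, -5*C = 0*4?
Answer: 2*sqrt(3792999)/21 ≈ 185.48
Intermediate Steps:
C = 0 (C = -0*4 = -1/5*0 = 0)
m(n) = n
d = -34/7 (d = 4 - 1/7*62 = 4 - 62/7 = -34/7 ≈ -4.8571)
W(S, f) = 2*f/3 (W(S, f) = -(-3*f + f)/3 = -(-2)*f/3 = 2*f/3)
t = -8/3 (t = -2*4/3 = -1*8/3 = -8/3 ≈ -2.6667)
sqrt(33940 + (t + d*(-96))) = sqrt(33940 + (-8/3 - 34/7*(-96))) = sqrt(33940 + (-8/3 + 3264/7)) = sqrt(33940 + 9736/21) = sqrt(722476/21) = 2*sqrt(3792999)/21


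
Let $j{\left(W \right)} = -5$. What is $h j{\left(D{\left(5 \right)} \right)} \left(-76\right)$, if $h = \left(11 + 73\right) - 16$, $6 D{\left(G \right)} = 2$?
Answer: $25840$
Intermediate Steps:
$D{\left(G \right)} = \frac{1}{3}$ ($D{\left(G \right)} = \frac{1}{6} \cdot 2 = \frac{1}{3}$)
$h = 68$ ($h = 84 - 16 = 68$)
$h j{\left(D{\left(5 \right)} \right)} \left(-76\right) = 68 \left(-5\right) \left(-76\right) = \left(-340\right) \left(-76\right) = 25840$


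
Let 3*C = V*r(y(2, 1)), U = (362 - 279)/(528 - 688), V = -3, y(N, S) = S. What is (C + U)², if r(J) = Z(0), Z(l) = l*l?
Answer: 6889/25600 ≈ 0.26910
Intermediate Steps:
Z(l) = l²
r(J) = 0 (r(J) = 0² = 0)
U = -83/160 (U = 83/(-160) = 83*(-1/160) = -83/160 ≈ -0.51875)
C = 0 (C = (-3*0)/3 = (⅓)*0 = 0)
(C + U)² = (0 - 83/160)² = (-83/160)² = 6889/25600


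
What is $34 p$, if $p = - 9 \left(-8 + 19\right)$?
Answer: $-3366$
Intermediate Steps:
$p = -99$ ($p = \left(-9\right) 11 = -99$)
$34 p = 34 \left(-99\right) = -3366$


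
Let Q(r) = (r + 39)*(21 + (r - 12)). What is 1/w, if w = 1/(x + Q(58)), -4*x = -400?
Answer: 6599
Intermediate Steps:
x = 100 (x = -¼*(-400) = 100)
Q(r) = (9 + r)*(39 + r) (Q(r) = (39 + r)*(21 + (-12 + r)) = (39 + r)*(9 + r) = (9 + r)*(39 + r))
w = 1/6599 (w = 1/(100 + (351 + 58² + 48*58)) = 1/(100 + (351 + 3364 + 2784)) = 1/(100 + 6499) = 1/6599 ≈ 0.00015154)
1/w = 1/(1/6599) = 6599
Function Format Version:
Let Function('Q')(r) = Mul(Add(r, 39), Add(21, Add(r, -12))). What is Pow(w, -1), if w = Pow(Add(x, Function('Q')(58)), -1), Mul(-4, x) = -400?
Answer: 6599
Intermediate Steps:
x = 100 (x = Mul(Rational(-1, 4), -400) = 100)
Function('Q')(r) = Mul(Add(9, r), Add(39, r)) (Function('Q')(r) = Mul(Add(39, r), Add(21, Add(-12, r))) = Mul(Add(39, r), Add(9, r)) = Mul(Add(9, r), Add(39, r)))
w = Rational(1, 6599) (w = Pow(Add(100, Add(351, Pow(58, 2), Mul(48, 58))), -1) = Pow(Add(100, Add(351, 3364, 2784)), -1) = Pow(Add(100, 6499), -1) = Pow(6599, -1) = Rational(1, 6599) ≈ 0.00015154)
Pow(w, -1) = Pow(Rational(1, 6599), -1) = 6599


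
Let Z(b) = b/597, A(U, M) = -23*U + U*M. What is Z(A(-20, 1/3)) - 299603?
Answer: -536587613/1791 ≈ -2.9960e+5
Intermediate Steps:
A(U, M) = -23*U + M*U
Z(b) = b/597 (Z(b) = b*(1/597) = b/597)
Z(A(-20, 1/3)) - 299603 = (-20*(-23 + 1/3))/597 - 299603 = (-20*(-68/3))/597 - 299603 = (1/597)*(1360/3) - 299603 = 1360/1791 - 299603 = -536587613/1791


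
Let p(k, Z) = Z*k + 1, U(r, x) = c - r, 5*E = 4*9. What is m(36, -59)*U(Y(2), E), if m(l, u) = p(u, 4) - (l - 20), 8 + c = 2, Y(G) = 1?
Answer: 1757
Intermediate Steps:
c = -6 (c = -8 + 2 = -6)
E = 36/5 (E = (4*9)/5 = (⅕)*36 = 36/5 ≈ 7.2000)
U(r, x) = -6 - r
p(k, Z) = 1 + Z*k
m(l, u) = 21 - l + 4*u (m(l, u) = (1 + 4*u) - (l - 20) = (1 + 4*u) - (-20 + l) = (1 + 4*u) + (20 - l) = 21 - l + 4*u)
m(36, -59)*U(Y(2), E) = (21 - 1*36 + 4*(-59))*(-6 - 1*1) = (21 - 36 - 236)*(-6 - 1) = -251*(-7) = 1757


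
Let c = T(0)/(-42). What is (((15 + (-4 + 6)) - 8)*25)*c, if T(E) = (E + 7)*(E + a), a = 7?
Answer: -525/2 ≈ -262.50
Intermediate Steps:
T(E) = (7 + E)² (T(E) = (E + 7)*(E + 7) = (7 + E)*(7 + E) = (7 + E)²)
c = -7/6 (c = (49 + 0² + 14*0)/(-42) = (49 + 0 + 0)*(-1/42) = 49*(-1/42) = -7/6 ≈ -1.1667)
(((15 + (-4 + 6)) - 8)*25)*c = (((15 + (-4 + 6)) - 8)*25)*(-7/6) = (((15 + 2) - 8)*25)*(-7/6) = ((17 - 8)*25)*(-7/6) = (9*25)*(-7/6) = 225*(-7/6) = -525/2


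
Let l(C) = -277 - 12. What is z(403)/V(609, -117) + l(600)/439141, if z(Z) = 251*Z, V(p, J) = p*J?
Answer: -3418540130/2406931821 ≈ -1.4203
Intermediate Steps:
l(C) = -289
V(p, J) = J*p
z(403)/V(609, -117) + l(600)/439141 = (251*403)/((-117*609)) - 289/439141 = 101153/(-71253) - 289*1/439141 = 101153*(-1/71253) - 289/439141 = -7781/5481 - 289/439141 = -3418540130/2406931821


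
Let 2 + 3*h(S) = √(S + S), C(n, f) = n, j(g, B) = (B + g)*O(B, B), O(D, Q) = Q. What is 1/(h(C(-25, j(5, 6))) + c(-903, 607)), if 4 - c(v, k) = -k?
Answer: 1831/1117537 - 5*I*√2/1117537 ≈ 0.0016384 - 6.3274e-6*I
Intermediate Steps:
j(g, B) = B*(B + g) (j(g, B) = (B + g)*B = B*(B + g))
c(v, k) = 4 + k (c(v, k) = 4 - (-1)*k = 4 + k)
h(S) = -⅔ + √2*√S/3 (h(S) = -⅔ + √(S + S)/3 = -⅔ + √(2*S)/3 = -⅔ + (√2*√S)/3 = -⅔ + √2*√S/3)
1/(h(C(-25, j(5, 6))) + c(-903, 607)) = 1/((-⅔ + √2*√(-25)/3) + (4 + 607)) = 1/((-⅔ + √2*(5*I)/3) + 611) = 1/((-⅔ + 5*I*√2/3) + 611) = 1/(1831/3 + 5*I*√2/3)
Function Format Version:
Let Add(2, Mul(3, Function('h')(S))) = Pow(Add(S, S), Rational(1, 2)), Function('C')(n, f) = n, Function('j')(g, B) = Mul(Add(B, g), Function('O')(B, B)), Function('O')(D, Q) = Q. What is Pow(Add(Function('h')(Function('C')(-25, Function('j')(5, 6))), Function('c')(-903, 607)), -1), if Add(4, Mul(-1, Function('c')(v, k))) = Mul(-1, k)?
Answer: Add(Rational(1831, 1117537), Mul(Rational(-5, 1117537), I, Pow(2, Rational(1, 2)))) ≈ Add(0.0016384, Mul(-6.3274e-6, I))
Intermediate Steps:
Function('j')(g, B) = Mul(B, Add(B, g)) (Function('j')(g, B) = Mul(Add(B, g), B) = Mul(B, Add(B, g)))
Function('c')(v, k) = Add(4, k) (Function('c')(v, k) = Add(4, Mul(-1, Mul(-1, k))) = Add(4, k))
Function('h')(S) = Add(Rational(-2, 3), Mul(Rational(1, 3), Pow(2, Rational(1, 2)), Pow(S, Rational(1, 2)))) (Function('h')(S) = Add(Rational(-2, 3), Mul(Rational(1, 3), Pow(Add(S, S), Rational(1, 2)))) = Add(Rational(-2, 3), Mul(Rational(1, 3), Pow(Mul(2, S), Rational(1, 2)))) = Add(Rational(-2, 3), Mul(Rational(1, 3), Mul(Pow(2, Rational(1, 2)), Pow(S, Rational(1, 2))))) = Add(Rational(-2, 3), Mul(Rational(1, 3), Pow(2, Rational(1, 2)), Pow(S, Rational(1, 2)))))
Pow(Add(Function('h')(Function('C')(-25, Function('j')(5, 6))), Function('c')(-903, 607)), -1) = Pow(Add(Add(Rational(-2, 3), Mul(Rational(1, 3), Pow(2, Rational(1, 2)), Pow(-25, Rational(1, 2)))), Add(4, 607)), -1) = Pow(Add(Add(Rational(-2, 3), Mul(Rational(1, 3), Pow(2, Rational(1, 2)), Mul(5, I))), 611), -1) = Pow(Add(Add(Rational(-2, 3), Mul(Rational(5, 3), I, Pow(2, Rational(1, 2)))), 611), -1) = Pow(Add(Rational(1831, 3), Mul(Rational(5, 3), I, Pow(2, Rational(1, 2)))), -1)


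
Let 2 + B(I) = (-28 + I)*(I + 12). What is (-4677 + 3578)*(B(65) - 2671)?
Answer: -193424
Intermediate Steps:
B(I) = -2 + (-28 + I)*(12 + I) (B(I) = -2 + (-28 + I)*(I + 12) = -2 + (-28 + I)*(12 + I))
(-4677 + 3578)*(B(65) - 2671) = (-4677 + 3578)*((-338 + 65² - 16*65) - 2671) = -1099*((-338 + 4225 - 1040) - 2671) = -1099*(2847 - 2671) = -1099*176 = -193424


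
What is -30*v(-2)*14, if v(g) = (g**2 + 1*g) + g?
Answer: 0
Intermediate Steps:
v(g) = g**2 + 2*g (v(g) = (g**2 + g) + g = (g + g**2) + g = g**2 + 2*g)
-30*v(-2)*14 = -(-60)*(2 - 2)*14 = -(-60)*0*14 = -30*0*14 = 0*14 = 0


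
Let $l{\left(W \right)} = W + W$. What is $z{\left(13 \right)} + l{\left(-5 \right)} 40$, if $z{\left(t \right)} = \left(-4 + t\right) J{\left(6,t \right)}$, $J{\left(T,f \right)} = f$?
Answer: $-283$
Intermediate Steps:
$z{\left(t \right)} = t \left(-4 + t\right)$ ($z{\left(t \right)} = \left(-4 + t\right) t = t \left(-4 + t\right)$)
$l{\left(W \right)} = 2 W$
$z{\left(13 \right)} + l{\left(-5 \right)} 40 = 13 \left(-4 + 13\right) + 2 \left(-5\right) 40 = 13 \cdot 9 - 400 = 117 - 400 = -283$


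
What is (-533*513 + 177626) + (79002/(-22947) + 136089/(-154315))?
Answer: -113086696415276/1180355435 ≈ -95807.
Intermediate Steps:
(-533*513 + 177626) + (79002/(-22947) + 136089/(-154315)) = (-273429 + 177626) + (79002*(-1/22947) + 136089*(-1/154315)) = -95803 + (-26334/7649 - 136089/154315) = -95803 - 5104675971/1180355435 = -113086696415276/1180355435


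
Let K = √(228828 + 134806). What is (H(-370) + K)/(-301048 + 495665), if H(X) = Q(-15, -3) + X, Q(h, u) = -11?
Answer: -381/194617 + √363634/194617 ≈ 0.0011408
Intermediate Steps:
K = √363634 ≈ 603.02
H(X) = -11 + X
(H(-370) + K)/(-301048 + 495665) = ((-11 - 370) + √363634)/(-301048 + 495665) = (-381 + √363634)/194617 = (-381 + √363634)*(1/194617) = -381/194617 + √363634/194617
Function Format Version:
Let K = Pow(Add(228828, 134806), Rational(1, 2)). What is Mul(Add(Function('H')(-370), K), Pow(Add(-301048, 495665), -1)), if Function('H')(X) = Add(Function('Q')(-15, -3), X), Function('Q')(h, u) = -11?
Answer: Add(Rational(-381, 194617), Mul(Rational(1, 194617), Pow(363634, Rational(1, 2)))) ≈ 0.0011408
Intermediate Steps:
K = Pow(363634, Rational(1, 2)) ≈ 603.02
Function('H')(X) = Add(-11, X)
Mul(Add(Function('H')(-370), K), Pow(Add(-301048, 495665), -1)) = Mul(Add(Add(-11, -370), Pow(363634, Rational(1, 2))), Pow(Add(-301048, 495665), -1)) = Mul(Add(-381, Pow(363634, Rational(1, 2))), Pow(194617, -1)) = Mul(Add(-381, Pow(363634, Rational(1, 2))), Rational(1, 194617)) = Add(Rational(-381, 194617), Mul(Rational(1, 194617), Pow(363634, Rational(1, 2))))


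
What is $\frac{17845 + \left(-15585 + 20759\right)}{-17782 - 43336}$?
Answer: $- \frac{23019}{61118} \approx -0.37663$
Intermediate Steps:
$\frac{17845 + \left(-15585 + 20759\right)}{-17782 - 43336} = \frac{17845 + 5174}{-61118} = 23019 \left(- \frac{1}{61118}\right) = - \frac{23019}{61118}$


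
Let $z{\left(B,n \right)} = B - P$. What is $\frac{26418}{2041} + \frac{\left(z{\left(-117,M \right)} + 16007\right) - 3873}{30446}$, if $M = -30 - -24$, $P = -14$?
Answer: $\frac{63759823}{4780022} \approx 13.339$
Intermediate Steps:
$M = -6$ ($M = -30 + 24 = -6$)
$z{\left(B,n \right)} = 14 + B$ ($z{\left(B,n \right)} = B - -14 = B + 14 = 14 + B$)
$\frac{26418}{2041} + \frac{\left(z{\left(-117,M \right)} + 16007\right) - 3873}{30446} = \frac{26418}{2041} + \frac{\left(\left(14 - 117\right) + 16007\right) - 3873}{30446} = 26418 \cdot \frac{1}{2041} + \left(\left(-103 + 16007\right) - 3873\right) \frac{1}{30446} = \frac{26418}{2041} + \left(15904 - 3873\right) \frac{1}{30446} = \frac{26418}{2041} + 12031 \cdot \frac{1}{30446} = \frac{26418}{2041} + \frac{12031}{30446} = \frac{63759823}{4780022}$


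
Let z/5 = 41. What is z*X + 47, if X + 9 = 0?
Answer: -1798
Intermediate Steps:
X = -9 (X = -9 + 0 = -9)
z = 205 (z = 5*41 = 205)
z*X + 47 = 205*(-9) + 47 = -1845 + 47 = -1798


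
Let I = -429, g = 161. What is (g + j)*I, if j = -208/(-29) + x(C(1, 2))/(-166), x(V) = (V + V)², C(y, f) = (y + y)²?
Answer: -173257227/2407 ≈ -71981.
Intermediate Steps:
C(y, f) = 4*y² (C(y, f) = (2*y)² = 4*y²)
x(V) = 4*V² (x(V) = (2*V)² = 4*V²)
j = 16336/2407 (j = -208/(-29) + (4*(4*1²)²)/(-166) = -208*(-1/29) + (4*(4*1)²)*(-1/166) = 208/29 + (4*4²)*(-1/166) = 208/29 + (4*16)*(-1/166) = 208/29 + 64*(-1/166) = 208/29 - 32/83 = 16336/2407 ≈ 6.7869)
(g + j)*I = (161 + 16336/2407)*(-429) = (403863/2407)*(-429) = -173257227/2407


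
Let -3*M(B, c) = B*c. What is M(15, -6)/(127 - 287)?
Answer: -3/16 ≈ -0.18750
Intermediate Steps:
M(B, c) = -B*c/3
M(15, -6)/(127 - 287) = (-1/3*15*(-6))/(127 - 287) = 30/(-160) = 30*(-1/160) = -3/16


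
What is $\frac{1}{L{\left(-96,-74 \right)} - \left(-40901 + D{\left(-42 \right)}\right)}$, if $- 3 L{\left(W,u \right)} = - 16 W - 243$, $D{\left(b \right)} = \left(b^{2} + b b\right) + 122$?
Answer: $\frac{1}{36820} \approx 2.7159 \cdot 10^{-5}$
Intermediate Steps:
$D{\left(b \right)} = 122 + 2 b^{2}$ ($D{\left(b \right)} = \left(b^{2} + b^{2}\right) + 122 = 2 b^{2} + 122 = 122 + 2 b^{2}$)
$L{\left(W,u \right)} = 81 + \frac{16 W}{3}$ ($L{\left(W,u \right)} = - \frac{- 16 W - 243}{3} = - \frac{-243 - 16 W}{3} = 81 + \frac{16 W}{3}$)
$\frac{1}{L{\left(-96,-74 \right)} - \left(-40901 + D{\left(-42 \right)}\right)} = \frac{1}{\left(81 + \frac{16}{3} \left(-96\right)\right) + \left(40901 - \left(122 + 2 \left(-42\right)^{2}\right)\right)} = \frac{1}{\left(81 - 512\right) + \left(40901 - \left(122 + 2 \cdot 1764\right)\right)} = \frac{1}{-431 + \left(40901 - \left(122 + 3528\right)\right)} = \frac{1}{-431 + \left(40901 - 3650\right)} = \frac{1}{-431 + 37251} = \frac{1}{36820}$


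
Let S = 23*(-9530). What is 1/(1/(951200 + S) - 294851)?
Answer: -732010/215833880509 ≈ -3.3915e-6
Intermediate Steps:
S = -219190
1/(1/(951200 + S) - 294851) = 1/(1/(951200 - 219190) - 294851) = 1/(1/732010 - 294851) = 1/(-215833880509/732010) = -732010/215833880509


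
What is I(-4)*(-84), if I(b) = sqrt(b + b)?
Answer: -168*I*sqrt(2) ≈ -237.59*I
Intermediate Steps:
I(b) = sqrt(2)*sqrt(b) (I(b) = sqrt(2*b) = sqrt(2)*sqrt(b))
I(-4)*(-84) = (sqrt(2)*sqrt(-4))*(-84) = (sqrt(2)*(2*I))*(-84) = (2*I*sqrt(2))*(-84) = -168*I*sqrt(2)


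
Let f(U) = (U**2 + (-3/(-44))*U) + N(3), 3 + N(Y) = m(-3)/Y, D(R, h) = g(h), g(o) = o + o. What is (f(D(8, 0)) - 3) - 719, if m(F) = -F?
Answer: -724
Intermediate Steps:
g(o) = 2*o
D(R, h) = 2*h
N(Y) = -3 + 3/Y (N(Y) = -3 + (-1*(-3))/Y = -3 + 3/Y)
f(U) = -2 + U**2 + 3*U/44 (f(U) = (U**2 + (-3/(-44))*U) + (-3 + 3/3) = (U**2 + (-3*(-1/44))*U) + (-3 + 3*(1/3)) = (U**2 + 3*U/44) + (-3 + 1) = (U**2 + 3*U/44) - 2 = -2 + U**2 + 3*U/44)
(f(D(8, 0)) - 3) - 719 = ((-2 + (2*0)**2 + 3*(2*0)/44) - 3) - 719 = ((-2 + 0**2 + (3/44)*0) - 3) - 719 = ((-2 + 0 + 0) - 3) - 719 = (-2 - 3) - 719 = -5 - 719 = -724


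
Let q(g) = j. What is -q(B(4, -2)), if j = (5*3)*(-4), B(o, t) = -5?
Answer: 60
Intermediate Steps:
j = -60 (j = 15*(-4) = -60)
q(g) = -60
-q(B(4, -2)) = -1*(-60) = 60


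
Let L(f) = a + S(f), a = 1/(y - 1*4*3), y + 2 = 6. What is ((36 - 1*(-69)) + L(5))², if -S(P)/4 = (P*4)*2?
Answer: 194481/64 ≈ 3038.8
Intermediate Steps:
y = 4 (y = -2 + 6 = 4)
S(P) = -32*P (S(P) = -4*P*4*2 = -4*4*P*2 = -32*P)
a = -⅛ (a = 1/(4 - 1*4*3) = 1/(4 - 4*3) = 1/(4 - 12) = 1/(-8) = -⅛ ≈ -0.12500)
L(f) = -⅛ - 32*f
((36 - 1*(-69)) + L(5))² = ((36 - 1*(-69)) + (-⅛ - 32*5))² = ((36 + 69) + (-⅛ - 160))² = (105 - 1281/8)² = (-441/8)² = 194481/64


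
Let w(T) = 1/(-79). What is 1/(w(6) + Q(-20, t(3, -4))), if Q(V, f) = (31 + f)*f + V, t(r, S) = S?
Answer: -79/10113 ≈ -0.0078117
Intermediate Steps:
Q(V, f) = V + f*(31 + f) (Q(V, f) = f*(31 + f) + V = V + f*(31 + f))
w(T) = -1/79
1/(w(6) + Q(-20, t(3, -4))) = 1/(-1/79 + (-20 + (-4)² + 31*(-4))) = 1/(-1/79 + (-20 + 16 - 124)) = 1/(-1/79 - 128) = 1/(-10113/79) = -79/10113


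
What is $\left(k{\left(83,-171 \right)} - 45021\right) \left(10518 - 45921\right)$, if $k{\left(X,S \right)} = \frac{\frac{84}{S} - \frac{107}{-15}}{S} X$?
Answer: $\frac{8631469930918}{5415} \approx 1.594 \cdot 10^{9}$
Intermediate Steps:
$k{\left(X,S \right)} = \frac{X \left(\frac{107}{15} + \frac{84}{S}\right)}{S}$ ($k{\left(X,S \right)} = \frac{\frac{84}{S} - - \frac{107}{15}}{S} X = \frac{\frac{84}{S} + \frac{107}{15}}{S} X = \frac{\frac{107}{15} + \frac{84}{S}}{S} X = \frac{X \left(\frac{107}{15} + \frac{84}{S}\right)}{S}$)
$\left(k{\left(83,-171 \right)} - 45021\right) \left(10518 - 45921\right) = \left(\frac{1}{15} \cdot 83 \cdot \frac{1}{29241} \left(1260 + 107 \left(-171\right)\right) - 45021\right) \left(10518 - 45921\right) = \left(\frac{1}{15} \cdot 83 \cdot \frac{1}{29241} \left(1260 - 18297\right) - 45021\right) \left(-35403\right) = \left(\frac{1}{15} \cdot 83 \cdot \frac{1}{29241} \left(-17037\right) - 45021\right) \left(-35403\right) = \left(- \frac{52373}{16245} - 45021\right) \left(-35403\right) = \left(- \frac{731418518}{16245}\right) \left(-35403\right) = \frac{8631469930918}{5415}$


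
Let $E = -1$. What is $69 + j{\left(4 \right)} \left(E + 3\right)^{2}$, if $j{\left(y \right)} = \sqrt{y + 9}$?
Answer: $69 + 4 \sqrt{13} \approx 83.422$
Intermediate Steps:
$j{\left(y \right)} = \sqrt{9 + y}$
$69 + j{\left(4 \right)} \left(E + 3\right)^{2} = 69 + \sqrt{9 + 4} \left(-1 + 3\right)^{2} = 69 + \sqrt{13} \cdot 2^{2} = 69 + \sqrt{13} \cdot 4 = 69 + 4 \sqrt{13}$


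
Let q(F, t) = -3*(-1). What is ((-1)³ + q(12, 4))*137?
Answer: 274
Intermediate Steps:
q(F, t) = 3
((-1)³ + q(12, 4))*137 = ((-1)³ + 3)*137 = (-1 + 3)*137 = 2*137 = 274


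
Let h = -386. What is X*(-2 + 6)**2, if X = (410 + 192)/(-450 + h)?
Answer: -2408/209 ≈ -11.522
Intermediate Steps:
X = -301/418 (X = (410 + 192)/(-450 - 386) = 602/(-836) = 602*(-1/836) = -301/418 ≈ -0.72010)
X*(-2 + 6)**2 = -301*(-2 + 6)**2/418 = -301/418*4**2 = -301/418*16 = -2408/209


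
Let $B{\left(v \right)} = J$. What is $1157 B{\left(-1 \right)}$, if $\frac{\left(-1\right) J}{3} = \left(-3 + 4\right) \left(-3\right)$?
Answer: $10413$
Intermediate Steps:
$J = 9$ ($J = - 3 \left(-3 + 4\right) \left(-3\right) = - 3 \cdot 1 \left(-3\right) = \left(-3\right) \left(-3\right) = 9$)
$B{\left(v \right)} = 9$
$1157 B{\left(-1 \right)} = 1157 \cdot 9 = 10413$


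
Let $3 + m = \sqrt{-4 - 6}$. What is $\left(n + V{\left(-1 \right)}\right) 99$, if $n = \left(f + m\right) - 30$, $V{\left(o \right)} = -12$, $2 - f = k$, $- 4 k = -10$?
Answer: $- \frac{9009}{2} + 99 i \sqrt{10} \approx -4504.5 + 313.07 i$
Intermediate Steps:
$k = \frac{5}{2}$ ($k = \left(- \frac{1}{4}\right) \left(-10\right) = \frac{5}{2} \approx 2.5$)
$f = - \frac{1}{2}$ ($f = 2 - \frac{5}{2} = - \frac{1}{2} \approx -0.5$)
$m = -3 + i \sqrt{10}$ ($m = -3 + \sqrt{-4 - 6} = -3 + \sqrt{-10} = -3 + i \sqrt{10} \approx -3.0 + 3.1623 i$)
$n = - \frac{67}{2} + i \sqrt{10}$ ($n = \left(- \frac{1}{2} - \left(3 - i \sqrt{10}\right)\right) - 30 = \left(- \frac{7}{2} + i \sqrt{10}\right) - 30 = - \frac{67}{2} + i \sqrt{10} \approx -33.5 + 3.1623 i$)
$\left(n + V{\left(-1 \right)}\right) 99 = \left(\left(- \frac{67}{2} + i \sqrt{10}\right) - 12\right) 99 = \left(- \frac{91}{2} + i \sqrt{10}\right) 99 = - \frac{9009}{2} + 99 i \sqrt{10}$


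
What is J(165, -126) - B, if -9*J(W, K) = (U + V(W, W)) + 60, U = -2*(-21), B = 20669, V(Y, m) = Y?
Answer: -62096/3 ≈ -20699.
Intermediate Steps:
U = 42
J(W, K) = -34/3 - W/9 (J(W, K) = -((42 + W) + 60)/9 = -(102 + W)/9 = -34/3 - W/9)
J(165, -126) - B = (-34/3 - ⅑*165) - 1*20669 = (-34/3 - 55/3) - 20669 = -89/3 - 20669 = -62096/3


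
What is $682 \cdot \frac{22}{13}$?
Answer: $\frac{15004}{13} \approx 1154.2$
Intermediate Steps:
$682 \cdot \frac{22}{13} = \frac{15004}{13}$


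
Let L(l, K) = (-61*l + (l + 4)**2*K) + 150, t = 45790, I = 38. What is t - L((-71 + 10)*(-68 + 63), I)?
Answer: -3564033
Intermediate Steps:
L(l, K) = 150 - 61*l + K*(4 + l)**2 (L(l, K) = (-61*l + (4 + l)**2*K) + 150 = (-61*l + K*(4 + l)**2) + 150 = 150 - 61*l + K*(4 + l)**2)
t - L((-71 + 10)*(-68 + 63), I) = 45790 - (150 - 61*(-71 + 10)*(-68 + 63) + 38*(4 + (-71 + 10)*(-68 + 63))**2) = 45790 - (150 - (-3721)*(-5) + 38*(4 - 61*(-5))**2) = 45790 - (150 - 61*305 + 38*(4 + 305)**2) = 45790 - (150 - 18605 + 38*309**2) = 45790 - (150 - 18605 + 38*95481) = 45790 - (150 - 18605 + 3628278) = 45790 - 1*3609823 = 45790 - 3609823 = -3564033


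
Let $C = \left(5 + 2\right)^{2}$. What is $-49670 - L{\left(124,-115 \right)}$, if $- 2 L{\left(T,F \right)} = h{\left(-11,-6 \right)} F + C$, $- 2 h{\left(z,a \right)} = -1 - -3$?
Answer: $-49588$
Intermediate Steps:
$h{\left(z,a \right)} = -1$ ($h{\left(z,a \right)} = - \frac{-1 - -3}{2} = - \frac{-1 + 3}{2} = \left(- \frac{1}{2}\right) 2 = -1$)
$C = 49$ ($C = 7^{2} = 49$)
$L{\left(T,F \right)} = - \frac{49}{2} + \frac{F}{2}$ ($L{\left(T,F \right)} = - \frac{- F + 49}{2} = - \frac{49 - F}{2} = - \frac{49}{2} + \frac{F}{2}$)
$-49670 - L{\left(124,-115 \right)} = -49670 - \left(- \frac{49}{2} + \frac{1}{2} \left(-115\right)\right) = -49670 - \left(- \frac{49}{2} - \frac{115}{2}\right) = -49670 - -82 = -49670 + 82 = -49588$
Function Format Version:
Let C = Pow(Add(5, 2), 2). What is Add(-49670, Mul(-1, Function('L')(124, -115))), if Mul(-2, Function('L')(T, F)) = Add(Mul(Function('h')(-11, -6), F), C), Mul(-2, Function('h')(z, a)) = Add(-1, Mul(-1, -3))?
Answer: -49588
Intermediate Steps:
Function('h')(z, a) = -1 (Function('h')(z, a) = Mul(Rational(-1, 2), Add(-1, Mul(-1, -3))) = Mul(Rational(-1, 2), Add(-1, 3)) = Mul(Rational(-1, 2), 2) = -1)
C = 49 (C = Pow(7, 2) = 49)
Function('L')(T, F) = Add(Rational(-49, 2), Mul(Rational(1, 2), F)) (Function('L')(T, F) = Mul(Rational(-1, 2), Add(Mul(-1, F), 49)) = Mul(Rational(-1, 2), Add(49, Mul(-1, F))) = Add(Rational(-49, 2), Mul(Rational(1, 2), F)))
Add(-49670, Mul(-1, Function('L')(124, -115))) = Add(-49670, Mul(-1, Add(Rational(-49, 2), Mul(Rational(1, 2), -115)))) = Add(-49670, Mul(-1, Add(Rational(-49, 2), Rational(-115, 2)))) = Add(-49670, Mul(-1, -82)) = Add(-49670, 82) = -49588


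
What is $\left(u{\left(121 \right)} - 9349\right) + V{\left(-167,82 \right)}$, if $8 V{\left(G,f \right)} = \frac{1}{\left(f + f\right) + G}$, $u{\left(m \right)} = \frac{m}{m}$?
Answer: $- \frac{224353}{24} \approx -9348.0$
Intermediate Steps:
$u{\left(m \right)} = 1$
$V{\left(G,f \right)} = \frac{1}{8 \left(G + 2 f\right)}$ ($V{\left(G,f \right)} = \frac{1}{8 \left(\left(f + f\right) + G\right)} = \frac{1}{8 \left(2 f + G\right)} = \frac{1}{8 \left(G + 2 f\right)}$)
$\left(u{\left(121 \right)} - 9349\right) + V{\left(-167,82 \right)} = \left(1 - 9349\right) + \frac{1}{8 \left(-167 + 2 \cdot 82\right)} = -9348 + \frac{1}{8 \left(-167 + 164\right)} = -9348 + \frac{1}{8 \left(-3\right)} = -9348 + \frac{1}{8} \left(- \frac{1}{3}\right) = -9348 - \frac{1}{24} = - \frac{224353}{24}$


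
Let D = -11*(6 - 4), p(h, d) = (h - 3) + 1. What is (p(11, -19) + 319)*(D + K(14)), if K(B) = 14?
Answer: -2624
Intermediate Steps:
p(h, d) = -2 + h (p(h, d) = (-3 + h) + 1 = -2 + h)
D = -22 (D = -11*2 = -22)
(p(11, -19) + 319)*(D + K(14)) = ((-2 + 11) + 319)*(-22 + 14) = (9 + 319)*(-8) = 328*(-8) = -2624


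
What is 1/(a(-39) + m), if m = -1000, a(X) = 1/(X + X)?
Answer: -78/78001 ≈ -0.00099999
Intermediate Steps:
a(X) = 1/(2*X)
1/(a(-39) + m) = 1/((1/2)/(-39) - 1000) = 1/((1/2)*(-1/39) - 1000) = 1/(-1/78 - 1000) = 1/(-78001/78) = -78/78001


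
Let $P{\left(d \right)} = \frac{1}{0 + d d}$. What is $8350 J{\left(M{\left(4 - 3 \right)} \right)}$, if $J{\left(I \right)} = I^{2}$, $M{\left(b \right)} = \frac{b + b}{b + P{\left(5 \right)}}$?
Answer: $\frac{5218750}{169} \approx 30880.0$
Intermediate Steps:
$P{\left(d \right)} = \frac{1}{d^{2}}$ ($P{\left(d \right)} = \frac{1}{0 + d^{2}} = \frac{1}{d^{2}}$)
$M{\left(b \right)} = \frac{2 b}{\frac{1}{25} + b}$ ($M{\left(b \right)} = \frac{b + b}{b + \frac{1}{25}} = \frac{2 b}{b + \frac{1}{25}} = \frac{2 b}{\frac{1}{25} + b}$)
$8350 J{\left(M{\left(4 - 3 \right)} \right)} = 8350 \left(\frac{50 \left(4 - 3\right)}{1 + 25 \left(4 - 3\right)}\right)^{2} = 8350 \left(50 \cdot 1 \frac{1}{1 + 25 \cdot 1}\right)^{2} = 8350 \left(50 \cdot 1 \frac{1}{1 + 25}\right)^{2} = 8350 \left(50 \cdot 1 \cdot \frac{1}{26}\right)^{2} = 8350 \left(\frac{25}{13}\right)^{2} = 8350 \cdot \frac{625}{169} = \frac{5218750}{169}$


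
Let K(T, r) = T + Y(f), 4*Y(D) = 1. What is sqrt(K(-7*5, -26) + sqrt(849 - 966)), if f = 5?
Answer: sqrt(-139 + 12*I*sqrt(13))/2 ≈ 0.90679 + 5.9642*I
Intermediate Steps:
Y(D) = 1/4 (Y(D) = (1/4)*1 = 1/4)
K(T, r) = 1/4 + T (K(T, r) = T + 1/4 = 1/4 + T)
sqrt(K(-7*5, -26) + sqrt(849 - 966)) = sqrt((1/4 - 7*5) + sqrt(849 - 966)) = sqrt((1/4 - 35) + sqrt(-117)) = sqrt(-139/4 + 3*I*sqrt(13))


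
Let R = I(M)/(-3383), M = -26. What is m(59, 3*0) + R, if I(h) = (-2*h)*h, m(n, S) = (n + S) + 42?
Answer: 343035/3383 ≈ 101.40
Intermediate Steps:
m(n, S) = 42 + S + n (m(n, S) = (S + n) + 42 = 42 + S + n)
I(h) = -2*h²
R = 1352/3383 (R = -2*(-26)²/(-3383) = -2*676*(-1/3383) = -1352*(-1/3383) = 1352/3383 ≈ 0.39965)
m(59, 3*0) + R = (42 + 3*0 + 59) + 1352/3383 = (42 + 0 + 59) + 1352/3383 = 101 + 1352/3383 = 343035/3383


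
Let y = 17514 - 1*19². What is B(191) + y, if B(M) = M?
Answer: 17344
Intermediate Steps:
y = 17153 (y = 17514 - 1*361 = 17514 - 361 = 17153)
B(191) + y = 191 + 17153 = 17344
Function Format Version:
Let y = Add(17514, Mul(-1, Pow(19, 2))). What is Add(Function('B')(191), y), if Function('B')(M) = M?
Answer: 17344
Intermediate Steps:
y = 17153 (y = Add(17514, Mul(-1, 361)) = Add(17514, -361) = 17153)
Add(Function('B')(191), y) = Add(191, 17153) = 17344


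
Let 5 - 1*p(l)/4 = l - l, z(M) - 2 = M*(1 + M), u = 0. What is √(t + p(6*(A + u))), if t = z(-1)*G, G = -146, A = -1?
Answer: 4*I*√17 ≈ 16.492*I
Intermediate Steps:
z(M) = 2 + M*(1 + M)
p(l) = 20 (p(l) = 20 - 4*(l - l) = 20 - 4*0 = 20 + 0 = 20)
t = -292 (t = (2 - 1 + (-1)²)*(-146) = (2 - 1 + 1)*(-146) = 2*(-146) = -292)
√(t + p(6*(A + u))) = √(-292 + 20) = √(-272) = 4*I*√17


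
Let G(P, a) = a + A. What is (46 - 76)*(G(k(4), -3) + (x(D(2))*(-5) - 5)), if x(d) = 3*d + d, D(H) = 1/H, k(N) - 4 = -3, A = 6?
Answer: 360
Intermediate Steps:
k(N) = 1 (k(N) = 4 - 3 = 1)
D(H) = 1/H
G(P, a) = 6 + a (G(P, a) = a + 6 = 6 + a)
x(d) = 4*d
(46 - 76)*(G(k(4), -3) + (x(D(2))*(-5) - 5)) = (46 - 76)*((6 - 3) + ((4/2)*(-5) - 5)) = -30*(3 + ((4*(½))*(-5) - 5)) = -30*(3 + (2*(-5) - 5)) = -30*(3 + (-10 - 5)) = -30*(3 - 15) = -30*(-12) = 360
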